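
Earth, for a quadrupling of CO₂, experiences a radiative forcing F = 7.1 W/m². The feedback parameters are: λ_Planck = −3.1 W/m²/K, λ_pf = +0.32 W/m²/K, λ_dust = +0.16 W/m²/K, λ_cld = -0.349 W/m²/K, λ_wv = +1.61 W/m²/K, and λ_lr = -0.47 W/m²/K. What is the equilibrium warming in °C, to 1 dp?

3.9 °C

Net feedback parameter λ = (−3.1) + (+0.32) + (+0.16) + (-0.349) + (+1.61) + (-0.47) = -1.829 W/m²/K.
ΔT = −F/λ = −7.1/(-1.829) = 3.9 °C.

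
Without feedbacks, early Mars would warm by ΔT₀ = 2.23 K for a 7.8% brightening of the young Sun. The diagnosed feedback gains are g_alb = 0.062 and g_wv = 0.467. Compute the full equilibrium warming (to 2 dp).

Total gain g = 0.062 + 0.467 = 0.529.
Amplification A = 1/(1 − 0.529) = 2.123.
ΔT = 2.23 × 2.123 = 4.73 K.

4.73 K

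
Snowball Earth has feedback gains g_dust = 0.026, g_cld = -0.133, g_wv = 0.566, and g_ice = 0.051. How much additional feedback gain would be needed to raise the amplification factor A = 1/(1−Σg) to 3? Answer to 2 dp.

Current total gain = 0.51.
Target gain for A = 3: g* = 1 − 1/3 = 0.6667.
Additional gain needed = 0.6667 − 0.51 = 0.16.

0.16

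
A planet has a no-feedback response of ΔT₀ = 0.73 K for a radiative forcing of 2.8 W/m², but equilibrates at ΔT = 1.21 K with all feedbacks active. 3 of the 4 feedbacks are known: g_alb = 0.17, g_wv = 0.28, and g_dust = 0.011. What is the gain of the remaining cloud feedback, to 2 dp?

-0.06

Amplification A = ΔT/ΔT₀ = 1.21/0.73 = 1.658.
Total gain g = 1 − 1/A = 1 − 1/1.658 = 0.3969.
Known gains sum to 0.17 + 0.28 + 0.011 = 0.461.
g_cld = 0.3969 − 0.461 = -0.06.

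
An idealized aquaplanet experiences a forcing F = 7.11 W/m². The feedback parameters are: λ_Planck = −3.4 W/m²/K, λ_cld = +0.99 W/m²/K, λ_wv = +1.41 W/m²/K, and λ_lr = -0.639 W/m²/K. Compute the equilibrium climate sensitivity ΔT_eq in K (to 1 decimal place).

4.3 K

Net feedback parameter λ = (−3.4) + (+0.99) + (+1.41) + (-0.639) = -1.639 W/m²/K.
ΔT = −F/λ = −7.11/(-1.639) = 4.3 K.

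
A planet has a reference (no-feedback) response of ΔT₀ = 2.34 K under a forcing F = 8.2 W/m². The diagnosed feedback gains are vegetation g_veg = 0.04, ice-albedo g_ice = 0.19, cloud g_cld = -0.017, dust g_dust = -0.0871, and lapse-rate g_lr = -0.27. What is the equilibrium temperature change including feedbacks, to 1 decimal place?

Total gain g = 0.04 + 0.19 − 0.017 − 0.0871 − 0.27 = -0.1441.
Amplification A = 1/(1 + 0.1441) = 0.874.
ΔT = 2.34 × 0.874 = 2.0 K.

2.0 K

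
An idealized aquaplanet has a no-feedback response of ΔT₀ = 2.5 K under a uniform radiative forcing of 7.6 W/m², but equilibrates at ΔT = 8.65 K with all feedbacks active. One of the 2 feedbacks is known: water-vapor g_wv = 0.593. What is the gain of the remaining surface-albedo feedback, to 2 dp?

Amplification A = ΔT/ΔT₀ = 8.65/2.5 = 3.46.
Total gain g = 1 − 1/A = 1 − 1/3.46 = 0.711.
The known gain is 0.593.
g_alb = 0.711 − 0.593 = 0.12.

0.12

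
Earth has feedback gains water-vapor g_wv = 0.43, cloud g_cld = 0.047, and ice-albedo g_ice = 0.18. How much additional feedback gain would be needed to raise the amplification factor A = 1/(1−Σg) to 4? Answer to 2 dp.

Current total gain = 0.657.
Target gain for A = 4: g* = 1 − 1/4 = 0.75.
Additional gain needed = 0.75 − 0.657 = 0.09.

0.09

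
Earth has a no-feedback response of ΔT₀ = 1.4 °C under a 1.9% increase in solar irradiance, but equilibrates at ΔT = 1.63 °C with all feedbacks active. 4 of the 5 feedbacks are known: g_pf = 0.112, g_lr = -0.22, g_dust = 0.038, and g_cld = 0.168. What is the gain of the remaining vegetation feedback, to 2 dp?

0.04

Amplification A = ΔT/ΔT₀ = 1.63/1.4 = 1.164.
Total gain g = 1 − 1/A = 1 − 1/1.164 = 0.1409.
Known gains sum to 0.112 − 0.22 + 0.038 + 0.168 = 0.098.
g_veg = 0.1409 − 0.098 = 0.04.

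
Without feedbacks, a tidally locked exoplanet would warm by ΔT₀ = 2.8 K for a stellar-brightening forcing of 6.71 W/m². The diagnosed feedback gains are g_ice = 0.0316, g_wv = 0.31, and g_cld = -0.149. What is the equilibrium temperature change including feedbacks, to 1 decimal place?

3.5 K

Total gain g = 0.0316 + 0.31 − 0.149 = 0.1926.
Amplification A = 1/(1 − 0.1926) = 1.239.
ΔT = 2.8 × 1.239 = 3.5 K.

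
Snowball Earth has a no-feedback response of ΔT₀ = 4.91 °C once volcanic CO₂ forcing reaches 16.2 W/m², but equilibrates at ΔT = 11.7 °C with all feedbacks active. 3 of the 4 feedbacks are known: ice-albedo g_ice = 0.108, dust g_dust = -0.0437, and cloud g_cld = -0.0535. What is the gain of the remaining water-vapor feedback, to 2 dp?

Amplification A = ΔT/ΔT₀ = 11.7/4.91 = 2.383.
Total gain g = 1 − 1/A = 1 − 1/2.383 = 0.5804.
Known gains sum to 0.108 − 0.0437 − 0.0535 = 0.0108.
g_wv = 0.5804 − 0.0108 = 0.57.

0.57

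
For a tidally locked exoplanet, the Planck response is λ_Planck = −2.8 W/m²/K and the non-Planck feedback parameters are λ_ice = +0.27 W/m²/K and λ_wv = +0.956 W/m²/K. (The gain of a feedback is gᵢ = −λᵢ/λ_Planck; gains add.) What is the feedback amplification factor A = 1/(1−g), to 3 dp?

Convert to gains: g_ice = 0.27/2.8 = 0.09643; g_wv = 0.956/2.8 = 0.3414.
Total gain g = 0.43783.
A = 1/(1 − 0.43783) = 1.779.

1.779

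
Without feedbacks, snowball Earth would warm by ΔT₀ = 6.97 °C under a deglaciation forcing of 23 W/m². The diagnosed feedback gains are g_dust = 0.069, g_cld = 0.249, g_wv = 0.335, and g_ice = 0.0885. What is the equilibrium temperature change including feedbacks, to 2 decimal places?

Total gain g = 0.069 + 0.249 + 0.335 + 0.0885 = 0.7415.
Amplification A = 1/(1 − 0.7415) = 3.868.
ΔT = 6.97 × 3.868 = 26.96 °C.

26.96 °C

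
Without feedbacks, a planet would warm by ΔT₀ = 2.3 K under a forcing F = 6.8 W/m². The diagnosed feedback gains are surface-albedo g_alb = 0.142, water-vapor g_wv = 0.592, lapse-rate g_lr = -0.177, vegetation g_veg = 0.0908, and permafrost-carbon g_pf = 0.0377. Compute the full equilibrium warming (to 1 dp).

Total gain g = 0.142 + 0.592 − 0.177 + 0.0908 + 0.0377 = 0.6855.
Amplification A = 1/(1 − 0.6855) = 3.18.
ΔT = 2.3 × 3.18 = 7.3 K.

7.3 K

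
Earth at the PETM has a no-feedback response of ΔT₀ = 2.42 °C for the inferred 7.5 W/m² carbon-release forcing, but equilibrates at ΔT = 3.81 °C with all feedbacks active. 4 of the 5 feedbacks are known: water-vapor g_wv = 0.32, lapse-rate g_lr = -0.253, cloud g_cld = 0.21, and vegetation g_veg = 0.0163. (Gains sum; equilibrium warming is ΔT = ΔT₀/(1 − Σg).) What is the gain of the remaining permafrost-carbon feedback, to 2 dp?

0.07

Amplification A = ΔT/ΔT₀ = 3.81/2.42 = 1.574.
Total gain g = 1 − 1/A = 1 − 1/1.574 = 0.3647.
Known gains sum to 0.32 − 0.253 + 0.21 + 0.0163 = 0.2933.
g_pf = 0.3647 − 0.2933 = 0.07.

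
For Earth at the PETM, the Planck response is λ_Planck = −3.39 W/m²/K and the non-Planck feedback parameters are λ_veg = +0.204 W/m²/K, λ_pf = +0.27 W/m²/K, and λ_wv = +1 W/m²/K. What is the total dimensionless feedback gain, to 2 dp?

0.43

Convert to gains: g_veg = 0.204/3.39 = 0.06018; g_pf = 0.27/3.39 = 0.07965; g_wv = 1/3.39 = 0.295.
Total gain g = 0.43483.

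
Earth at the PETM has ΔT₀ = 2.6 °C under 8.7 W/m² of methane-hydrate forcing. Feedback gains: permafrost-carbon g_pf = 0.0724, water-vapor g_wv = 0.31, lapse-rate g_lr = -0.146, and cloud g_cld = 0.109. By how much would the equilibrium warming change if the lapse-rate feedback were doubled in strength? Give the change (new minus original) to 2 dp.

Original: g = 0.3454, ΔT = 2.6/(1−0.3454) = 3.9719 °C.
With doubled lapse-rate: g' = 0.1994, ΔT' = 2.6/(1−0.1994) = 3.2476 °C.
Change = 3.2476 − 3.9719 = -0.72 °C.

-0.72 °C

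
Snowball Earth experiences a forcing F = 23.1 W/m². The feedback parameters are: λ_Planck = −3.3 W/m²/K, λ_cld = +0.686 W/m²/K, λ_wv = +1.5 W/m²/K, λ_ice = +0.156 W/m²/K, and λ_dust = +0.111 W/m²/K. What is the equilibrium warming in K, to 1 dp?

27.3 K

Net feedback parameter λ = (−3.3) + (+0.686) + (+1.5) + (+0.156) + (+0.111) = -0.847 W/m²/K.
ΔT = −F/λ = −23.1/(-0.847) = 27.3 K.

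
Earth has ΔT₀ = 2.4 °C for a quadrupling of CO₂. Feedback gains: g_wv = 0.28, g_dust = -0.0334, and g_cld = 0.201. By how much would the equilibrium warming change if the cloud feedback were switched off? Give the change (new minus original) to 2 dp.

Original: g = 0.4476, ΔT = 2.4/(1−0.4476) = 4.3447 °C.
Without cloud: g' = 0.2466, ΔT' = 2.4/(1−0.2466) = 3.1856 °C.
Change = 3.1856 − 4.3447 = -1.16 °C.

-1.16 °C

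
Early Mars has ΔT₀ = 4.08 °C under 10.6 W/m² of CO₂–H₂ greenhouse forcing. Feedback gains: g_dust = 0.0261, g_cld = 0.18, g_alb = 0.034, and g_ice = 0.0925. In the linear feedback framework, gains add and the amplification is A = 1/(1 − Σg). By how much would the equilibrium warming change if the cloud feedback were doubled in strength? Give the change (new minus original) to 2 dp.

2.26 °C

Original: g = 0.3326, ΔT = 4.08/(1−0.3326) = 6.1133 °C.
With doubled cloud: g' = 0.5126, ΔT' = 4.08/(1−0.5126) = 8.3709 °C.
Change = 8.3709 − 6.1133 = 2.26 °C.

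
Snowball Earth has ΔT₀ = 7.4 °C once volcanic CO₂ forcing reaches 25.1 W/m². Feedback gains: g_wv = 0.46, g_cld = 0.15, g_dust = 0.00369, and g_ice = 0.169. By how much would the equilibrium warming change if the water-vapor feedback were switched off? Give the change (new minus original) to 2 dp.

Original: g = 0.78269, ΔT = 7.4/(1−0.78269) = 34.0527 °C.
Without water-vapor: g' = 0.32269, ΔT' = 7.4/(1−0.32269) = 10.9256 °C.
Change = 10.9256 − 34.0527 = -23.13 °C.

-23.13 °C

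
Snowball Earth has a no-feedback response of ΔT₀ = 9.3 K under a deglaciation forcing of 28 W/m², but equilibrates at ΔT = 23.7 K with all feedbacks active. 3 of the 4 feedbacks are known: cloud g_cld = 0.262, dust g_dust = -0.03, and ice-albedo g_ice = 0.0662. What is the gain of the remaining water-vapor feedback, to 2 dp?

Amplification A = ΔT/ΔT₀ = 23.7/9.3 = 2.548.
Total gain g = 1 − 1/A = 1 − 1/2.548 = 0.6075.
Known gains sum to 0.262 − 0.03 + 0.0662 = 0.2982.
g_wv = 0.6075 − 0.2982 = 0.31.

0.31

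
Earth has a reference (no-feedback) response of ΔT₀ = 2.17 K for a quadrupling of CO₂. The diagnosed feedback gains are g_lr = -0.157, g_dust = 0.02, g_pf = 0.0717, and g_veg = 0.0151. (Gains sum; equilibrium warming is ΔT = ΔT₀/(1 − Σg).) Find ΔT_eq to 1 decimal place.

2.1 K

Total gain g = -0.157 + 0.02 + 0.0717 + 0.0151 = -0.0502.
Amplification A = 1/(1 + 0.0502) = 0.9522.
ΔT = 2.17 × 0.9522 = 2.1 K.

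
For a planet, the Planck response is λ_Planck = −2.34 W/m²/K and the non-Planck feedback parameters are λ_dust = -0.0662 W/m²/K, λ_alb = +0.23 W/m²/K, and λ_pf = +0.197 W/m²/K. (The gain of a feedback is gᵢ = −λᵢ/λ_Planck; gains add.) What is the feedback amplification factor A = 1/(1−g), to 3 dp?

1.182

Convert to gains: g_dust = -0.0662/2.34 = -0.02829; g_alb = 0.23/2.34 = 0.09829; g_pf = 0.197/2.34 = 0.08419.
Total gain g = 0.15419.
A = 1/(1 − 0.15419) = 1.182.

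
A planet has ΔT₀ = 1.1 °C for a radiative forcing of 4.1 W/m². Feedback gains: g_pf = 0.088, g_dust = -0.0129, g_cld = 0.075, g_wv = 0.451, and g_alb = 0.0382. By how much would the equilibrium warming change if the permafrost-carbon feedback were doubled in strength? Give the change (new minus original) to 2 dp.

Original: g = 0.6393, ΔT = 1.1/(1−0.6393) = 3.0496 °C.
With doubled permafrost-carbon: g' = 0.7273, ΔT' = 1.1/(1−0.7273) = 4.0337 °C.
Change = 4.0337 − 3.0496 = 0.98 °C.

0.98 °C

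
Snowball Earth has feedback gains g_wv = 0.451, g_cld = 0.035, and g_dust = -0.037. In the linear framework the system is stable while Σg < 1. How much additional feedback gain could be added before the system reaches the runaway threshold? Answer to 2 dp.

0.55

Current total gain = 0.451 + 0.035 − 0.037 = 0.449.
Margin to runaway = 1 − 0.449 = 0.55.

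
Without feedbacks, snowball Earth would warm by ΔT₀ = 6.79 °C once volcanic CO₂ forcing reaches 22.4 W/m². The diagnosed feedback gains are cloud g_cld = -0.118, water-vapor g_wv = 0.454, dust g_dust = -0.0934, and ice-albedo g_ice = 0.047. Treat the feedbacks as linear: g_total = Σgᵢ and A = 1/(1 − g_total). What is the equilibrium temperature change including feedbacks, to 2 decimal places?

Total gain g = -0.118 + 0.454 − 0.0934 + 0.047 = 0.2896.
Amplification A = 1/(1 − 0.2896) = 1.408.
ΔT = 6.79 × 1.408 = 9.56 °C.

9.56 °C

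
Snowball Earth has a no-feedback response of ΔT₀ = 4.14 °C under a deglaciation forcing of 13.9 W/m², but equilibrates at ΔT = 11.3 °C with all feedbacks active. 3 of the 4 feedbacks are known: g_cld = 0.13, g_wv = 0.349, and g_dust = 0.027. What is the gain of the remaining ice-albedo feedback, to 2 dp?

Amplification A = ΔT/ΔT₀ = 11.3/4.14 = 2.729.
Total gain g = 1 − 1/A = 1 − 1/2.729 = 0.6336.
Known gains sum to 0.13 + 0.349 + 0.027 = 0.506.
g_ice = 0.6336 − 0.506 = 0.13.

0.13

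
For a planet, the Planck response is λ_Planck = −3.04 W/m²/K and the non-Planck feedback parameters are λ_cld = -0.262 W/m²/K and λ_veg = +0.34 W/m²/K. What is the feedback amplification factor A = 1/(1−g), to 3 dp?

1.026

Convert to gains: g_cld = -0.262/3.04 = -0.08618; g_veg = 0.34/3.04 = 0.1118.
Total gain g = 0.02562.
A = 1/(1 − 0.02562) = 1.026.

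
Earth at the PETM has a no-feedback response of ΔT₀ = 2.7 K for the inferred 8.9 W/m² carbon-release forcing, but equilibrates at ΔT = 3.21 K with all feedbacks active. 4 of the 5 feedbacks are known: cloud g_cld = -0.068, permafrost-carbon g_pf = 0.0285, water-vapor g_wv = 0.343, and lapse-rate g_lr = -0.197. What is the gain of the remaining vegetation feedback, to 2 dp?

0.05

Amplification A = ΔT/ΔT₀ = 3.21/2.7 = 1.189.
Total gain g = 1 − 1/A = 1 − 1/1.189 = 0.159.
Known gains sum to -0.068 + 0.0285 + 0.343 − 0.197 = 0.1065.
g_veg = 0.159 − 0.1065 = 0.05.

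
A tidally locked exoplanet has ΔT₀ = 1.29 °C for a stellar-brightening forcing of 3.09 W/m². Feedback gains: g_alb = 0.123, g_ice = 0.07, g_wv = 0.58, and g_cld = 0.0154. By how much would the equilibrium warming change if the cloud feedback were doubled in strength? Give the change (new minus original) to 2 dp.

Original: g = 0.7884, ΔT = 1.29/(1−0.7884) = 6.0964 °C.
With doubled cloud: g' = 0.8038, ΔT' = 1.29/(1−0.8038) = 6.5749 °C.
Change = 6.5749 − 6.0964 = 0.48 °C.

0.48 °C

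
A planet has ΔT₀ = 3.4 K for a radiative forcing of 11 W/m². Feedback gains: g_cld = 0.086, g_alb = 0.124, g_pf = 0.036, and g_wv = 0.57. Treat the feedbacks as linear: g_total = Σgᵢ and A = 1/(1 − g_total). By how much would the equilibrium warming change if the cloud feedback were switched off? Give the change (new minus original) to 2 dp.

-5.89 K

Original: g = 0.816, ΔT = 3.4/(1−0.816) = 18.4783 K.
Without cloud: g' = 0.73, ΔT' = 3.4/(1−0.73) = 12.5926 K.
Change = 12.5926 − 18.4783 = -5.89 K.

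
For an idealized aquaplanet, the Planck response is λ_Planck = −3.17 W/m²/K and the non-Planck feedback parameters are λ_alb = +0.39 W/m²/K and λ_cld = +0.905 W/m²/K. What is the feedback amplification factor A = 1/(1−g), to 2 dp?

1.69

Convert to gains: g_alb = 0.39/3.17 = 0.123; g_cld = 0.905/3.17 = 0.2855.
Total gain g = 0.4085.
A = 1/(1 − 0.4085) = 1.69.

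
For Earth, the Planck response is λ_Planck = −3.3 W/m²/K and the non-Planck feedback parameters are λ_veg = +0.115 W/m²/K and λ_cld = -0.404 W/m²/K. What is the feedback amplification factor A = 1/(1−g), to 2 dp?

0.92

Convert to gains: g_veg = 0.115/3.3 = 0.03485; g_cld = -0.404/3.3 = -0.1224.
Total gain g = -0.08755.
A = 1/(1 + 0.08755) = 0.92.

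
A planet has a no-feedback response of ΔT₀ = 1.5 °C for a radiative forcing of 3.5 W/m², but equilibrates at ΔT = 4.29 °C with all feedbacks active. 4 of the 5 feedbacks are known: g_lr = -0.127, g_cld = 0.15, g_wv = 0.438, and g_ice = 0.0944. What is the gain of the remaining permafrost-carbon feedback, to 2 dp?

Amplification A = ΔT/ΔT₀ = 4.29/1.5 = 2.86.
Total gain g = 1 − 1/A = 1 − 1/2.86 = 0.6503.
Known gains sum to -0.127 + 0.15 + 0.438 + 0.0944 = 0.5554.
g_pf = 0.6503 − 0.5554 = 0.09.

0.09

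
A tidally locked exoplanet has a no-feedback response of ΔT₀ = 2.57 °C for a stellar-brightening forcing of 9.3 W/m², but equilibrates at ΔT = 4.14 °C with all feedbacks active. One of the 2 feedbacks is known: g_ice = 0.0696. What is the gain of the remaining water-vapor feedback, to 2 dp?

Amplification A = ΔT/ΔT₀ = 4.14/2.57 = 1.611.
Total gain g = 1 − 1/A = 1 − 1/1.611 = 0.3793.
The known gain is 0.0696.
g_wv = 0.3793 − 0.0696 = 0.31.

0.31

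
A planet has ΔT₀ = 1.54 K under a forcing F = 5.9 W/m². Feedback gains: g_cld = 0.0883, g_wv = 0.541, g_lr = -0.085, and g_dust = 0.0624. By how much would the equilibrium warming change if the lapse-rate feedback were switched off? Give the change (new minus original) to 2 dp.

Original: g = 0.6067, ΔT = 1.54/(1−0.6067) = 3.9156 K.
Without lapse-rate: g' = 0.6917, ΔT' = 1.54/(1−0.6917) = 4.9951 K.
Change = 4.9951 − 3.9156 = 1.08 K.

1.08 K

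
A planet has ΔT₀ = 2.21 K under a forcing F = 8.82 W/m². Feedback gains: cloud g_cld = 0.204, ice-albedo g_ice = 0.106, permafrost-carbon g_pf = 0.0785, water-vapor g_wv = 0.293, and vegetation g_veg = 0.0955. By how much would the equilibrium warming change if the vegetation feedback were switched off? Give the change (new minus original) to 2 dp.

Original: g = 0.777, ΔT = 2.21/(1−0.777) = 9.9103 K.
Without vegetation: g' = 0.6815, ΔT' = 2.21/(1−0.6815) = 6.9388 K.
Change = 6.9388 − 9.9103 = -2.97 K.

-2.97 K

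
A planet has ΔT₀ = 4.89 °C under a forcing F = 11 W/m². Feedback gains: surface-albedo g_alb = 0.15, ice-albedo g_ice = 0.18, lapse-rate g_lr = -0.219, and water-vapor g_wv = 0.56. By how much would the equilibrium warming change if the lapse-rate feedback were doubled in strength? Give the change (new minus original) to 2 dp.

Original: g = 0.671, ΔT = 4.89/(1−0.671) = 14.8632 °C.
With doubled lapse-rate: g' = 0.452, ΔT' = 4.89/(1−0.452) = 8.9234 °C.
Change = 8.9234 − 14.8632 = -5.94 °C.

-5.94 °C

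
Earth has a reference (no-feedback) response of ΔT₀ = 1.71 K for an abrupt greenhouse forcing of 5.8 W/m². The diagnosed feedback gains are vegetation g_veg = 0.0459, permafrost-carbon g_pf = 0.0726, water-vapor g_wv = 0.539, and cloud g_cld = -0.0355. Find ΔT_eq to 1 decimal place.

Total gain g = 0.0459 + 0.0726 + 0.539 − 0.0355 = 0.622.
Amplification A = 1/(1 − 0.622) = 2.646.
ΔT = 1.71 × 2.646 = 4.5 K.

4.5 K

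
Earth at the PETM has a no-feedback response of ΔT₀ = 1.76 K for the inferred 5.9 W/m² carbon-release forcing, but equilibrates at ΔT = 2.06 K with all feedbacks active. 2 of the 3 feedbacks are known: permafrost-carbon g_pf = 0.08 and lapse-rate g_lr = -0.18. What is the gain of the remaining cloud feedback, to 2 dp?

Amplification A = ΔT/ΔT₀ = 2.06/1.76 = 1.17.
Total gain g = 1 − 1/A = 1 − 1/1.17 = 0.1453.
Known gains sum to 0.08 − 0.18 = -0.1.
g_cld = 0.1453 + 0.1 = 0.25.

0.25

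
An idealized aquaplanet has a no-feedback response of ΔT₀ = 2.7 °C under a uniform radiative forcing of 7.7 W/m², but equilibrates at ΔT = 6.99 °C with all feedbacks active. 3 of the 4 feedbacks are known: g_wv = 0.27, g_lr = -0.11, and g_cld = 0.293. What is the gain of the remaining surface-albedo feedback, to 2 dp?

0.16

Amplification A = ΔT/ΔT₀ = 6.99/2.7 = 2.589.
Total gain g = 1 − 1/A = 1 − 1/2.589 = 0.6138.
Known gains sum to 0.27 − 0.11 + 0.293 = 0.453.
g_alb = 0.6138 − 0.453 = 0.16.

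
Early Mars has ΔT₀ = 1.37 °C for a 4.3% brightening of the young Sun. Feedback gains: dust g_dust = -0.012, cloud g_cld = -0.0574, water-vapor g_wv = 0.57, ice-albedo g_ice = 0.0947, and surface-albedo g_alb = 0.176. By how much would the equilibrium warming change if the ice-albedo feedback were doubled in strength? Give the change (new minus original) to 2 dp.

Original: g = 0.7713, ΔT = 1.37/(1−0.7713) = 5.9904 °C.
With doubled ice-albedo: g' = 0.866, ΔT' = 1.37/(1−0.866) = 10.2239 °C.
Change = 10.2239 − 5.9904 = 4.23 °C.

4.23 °C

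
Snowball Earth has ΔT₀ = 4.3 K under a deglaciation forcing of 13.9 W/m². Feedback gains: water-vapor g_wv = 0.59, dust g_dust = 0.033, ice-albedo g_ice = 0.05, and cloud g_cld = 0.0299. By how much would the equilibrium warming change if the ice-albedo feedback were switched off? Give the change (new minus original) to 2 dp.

Original: g = 0.7029, ΔT = 4.3/(1−0.7029) = 14.4732 K.
Without ice-albedo: g' = 0.6529, ΔT' = 4.3/(1−0.6529) = 12.3884 K.
Change = 12.3884 − 14.4732 = -2.08 K.

-2.08 K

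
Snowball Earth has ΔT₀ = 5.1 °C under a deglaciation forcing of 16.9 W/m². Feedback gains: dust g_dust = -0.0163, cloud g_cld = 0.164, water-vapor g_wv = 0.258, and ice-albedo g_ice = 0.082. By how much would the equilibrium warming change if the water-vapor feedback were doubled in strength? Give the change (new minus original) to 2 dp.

Original: g = 0.4877, ΔT = 5.1/(1−0.4877) = 9.9551 °C.
With doubled water-vapor: g' = 0.7457, ΔT' = 5.1/(1−0.7457) = 20.0551 °C.
Change = 20.0551 − 9.9551 = 10.10 °C.

10.10 °C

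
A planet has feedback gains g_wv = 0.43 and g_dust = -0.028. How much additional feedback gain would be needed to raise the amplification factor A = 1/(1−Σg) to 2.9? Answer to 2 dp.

Current total gain = 0.402.
Target gain for A = 2.9: g* = 1 − 1/2.9 = 0.6552.
Additional gain needed = 0.6552 − 0.402 = 0.25.

0.25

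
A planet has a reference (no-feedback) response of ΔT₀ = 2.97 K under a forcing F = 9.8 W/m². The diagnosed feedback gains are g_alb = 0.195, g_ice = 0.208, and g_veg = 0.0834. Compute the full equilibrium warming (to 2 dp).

5.78 K

Total gain g = 0.195 + 0.208 + 0.0834 = 0.4864.
Amplification A = 1/(1 − 0.4864) = 1.947.
ΔT = 2.97 × 1.947 = 5.78 K.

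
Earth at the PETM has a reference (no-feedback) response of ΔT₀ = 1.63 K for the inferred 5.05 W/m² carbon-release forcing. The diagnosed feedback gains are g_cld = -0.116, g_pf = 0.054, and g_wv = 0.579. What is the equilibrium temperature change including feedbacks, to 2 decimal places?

Total gain g = -0.116 + 0.054 + 0.579 = 0.517.
Amplification A = 1/(1 − 0.517) = 2.07.
ΔT = 1.63 × 2.07 = 3.37 K.

3.37 K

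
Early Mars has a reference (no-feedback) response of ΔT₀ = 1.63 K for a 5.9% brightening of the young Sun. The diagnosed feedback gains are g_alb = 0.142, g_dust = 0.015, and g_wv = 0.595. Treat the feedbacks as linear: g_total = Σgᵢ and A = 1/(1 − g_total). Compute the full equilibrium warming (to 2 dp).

Total gain g = 0.142 + 0.015 + 0.595 = 0.752.
Amplification A = 1/(1 − 0.752) = 4.032.
ΔT = 1.63 × 4.032 = 6.57 K.

6.57 K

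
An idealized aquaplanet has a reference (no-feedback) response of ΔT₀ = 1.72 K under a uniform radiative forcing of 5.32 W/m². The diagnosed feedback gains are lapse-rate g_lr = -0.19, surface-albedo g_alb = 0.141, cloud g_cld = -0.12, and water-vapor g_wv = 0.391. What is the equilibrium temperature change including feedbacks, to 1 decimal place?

2.2 K

Total gain g = -0.19 + 0.141 − 0.12 + 0.391 = 0.222.
Amplification A = 1/(1 − 0.222) = 1.285.
ΔT = 1.72 × 1.285 = 2.2 K.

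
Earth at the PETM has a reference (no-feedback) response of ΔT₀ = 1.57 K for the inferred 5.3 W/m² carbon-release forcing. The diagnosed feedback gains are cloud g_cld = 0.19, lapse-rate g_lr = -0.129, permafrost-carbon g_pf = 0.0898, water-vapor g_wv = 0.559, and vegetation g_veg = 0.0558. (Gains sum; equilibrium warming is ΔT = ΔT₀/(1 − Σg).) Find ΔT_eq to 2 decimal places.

Total gain g = 0.19 − 0.129 + 0.0898 + 0.559 + 0.0558 = 0.7656.
Amplification A = 1/(1 − 0.7656) = 4.266.
ΔT = 1.57 × 4.266 = 6.70 K.

6.70 K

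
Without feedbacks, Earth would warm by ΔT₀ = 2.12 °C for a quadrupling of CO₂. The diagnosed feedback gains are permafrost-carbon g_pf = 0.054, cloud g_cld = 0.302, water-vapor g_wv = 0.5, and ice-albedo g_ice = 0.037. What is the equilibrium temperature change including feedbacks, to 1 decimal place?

Total gain g = 0.054 + 0.302 + 0.5 + 0.037 = 0.893.
Amplification A = 1/(1 − 0.893) = 9.346.
ΔT = 2.12 × 9.346 = 19.8 °C.

19.8 °C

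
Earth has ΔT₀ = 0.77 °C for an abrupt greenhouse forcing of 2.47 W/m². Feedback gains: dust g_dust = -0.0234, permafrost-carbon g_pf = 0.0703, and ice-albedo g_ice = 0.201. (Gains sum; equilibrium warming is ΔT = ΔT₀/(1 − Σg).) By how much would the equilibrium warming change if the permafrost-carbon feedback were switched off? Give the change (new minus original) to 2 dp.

Original: g = 0.2479, ΔT = 0.77/(1−0.2479) = 1.0238 °C.
Without permafrost-carbon: g' = 0.1776, ΔT' = 0.77/(1−0.1776) = 0.9363 °C.
Change = 0.9363 − 1.0238 = -0.09 °C.

-0.09 °C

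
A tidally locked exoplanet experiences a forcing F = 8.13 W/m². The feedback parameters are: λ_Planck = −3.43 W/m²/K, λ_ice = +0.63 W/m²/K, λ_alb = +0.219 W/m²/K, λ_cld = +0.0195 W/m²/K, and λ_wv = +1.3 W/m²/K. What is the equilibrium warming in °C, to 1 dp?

Net feedback parameter λ = (−3.43) + (+0.63) + (+0.219) + (+0.0195) + (+1.3) = -1.2615 W/m²/K.
ΔT = −F/λ = −8.13/(-1.2615) = 6.4 °C.

6.4 °C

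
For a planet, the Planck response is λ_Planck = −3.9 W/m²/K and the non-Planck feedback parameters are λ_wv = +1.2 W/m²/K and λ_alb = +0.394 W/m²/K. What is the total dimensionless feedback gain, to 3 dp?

Convert to gains: g_wv = 1.2/3.9 = 0.3077; g_alb = 0.394/3.9 = 0.101.
Total gain g = 0.4087.

0.409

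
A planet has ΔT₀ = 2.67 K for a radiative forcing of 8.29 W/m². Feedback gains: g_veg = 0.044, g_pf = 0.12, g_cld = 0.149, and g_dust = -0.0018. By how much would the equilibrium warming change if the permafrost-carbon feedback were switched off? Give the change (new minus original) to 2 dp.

-0.58 K

Original: g = 0.3112, ΔT = 2.67/(1−0.3112) = 3.8763 K.
Without permafrost-carbon: g' = 0.1912, ΔT' = 2.67/(1−0.1912) = 3.3012 K.
Change = 3.3012 − 3.8763 = -0.58 K.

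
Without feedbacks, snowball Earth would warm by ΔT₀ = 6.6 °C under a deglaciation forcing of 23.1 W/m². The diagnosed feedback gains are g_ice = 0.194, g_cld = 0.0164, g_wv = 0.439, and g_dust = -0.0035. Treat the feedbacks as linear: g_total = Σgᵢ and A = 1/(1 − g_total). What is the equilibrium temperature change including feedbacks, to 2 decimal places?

Total gain g = 0.194 + 0.0164 + 0.439 − 0.0035 = 0.6459.
Amplification A = 1/(1 − 0.6459) = 2.824.
ΔT = 6.6 × 2.824 = 18.64 °C.

18.64 °C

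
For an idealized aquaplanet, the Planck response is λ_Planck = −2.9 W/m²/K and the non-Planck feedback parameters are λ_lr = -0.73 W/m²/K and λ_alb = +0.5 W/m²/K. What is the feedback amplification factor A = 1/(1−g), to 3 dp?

Convert to gains: g_lr = -0.73/2.9 = -0.2517; g_alb = 0.5/2.9 = 0.1724.
Total gain g = -0.0793.
A = 1/(1 + 0.0793) = 0.927.

0.927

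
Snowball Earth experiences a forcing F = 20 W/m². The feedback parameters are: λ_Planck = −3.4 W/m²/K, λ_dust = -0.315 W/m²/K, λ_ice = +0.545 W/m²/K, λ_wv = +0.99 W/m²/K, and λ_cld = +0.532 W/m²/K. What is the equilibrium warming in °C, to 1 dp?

12.1 °C

Net feedback parameter λ = (−3.4) + (-0.315) + (+0.545) + (+0.99) + (+0.532) = -1.648 W/m²/K.
ΔT = −F/λ = −20/(-1.648) = 12.1 °C.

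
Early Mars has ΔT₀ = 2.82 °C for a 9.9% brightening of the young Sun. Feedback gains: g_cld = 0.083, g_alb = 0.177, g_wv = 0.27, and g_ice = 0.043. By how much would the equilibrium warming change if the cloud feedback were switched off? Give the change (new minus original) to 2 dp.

-1.07 °C

Original: g = 0.573, ΔT = 2.82/(1−0.573) = 6.6042 °C.
Without cloud: g' = 0.49, ΔT' = 2.82/(1−0.49) = 5.5294 °C.
Change = 5.5294 − 6.6042 = -1.07 °C.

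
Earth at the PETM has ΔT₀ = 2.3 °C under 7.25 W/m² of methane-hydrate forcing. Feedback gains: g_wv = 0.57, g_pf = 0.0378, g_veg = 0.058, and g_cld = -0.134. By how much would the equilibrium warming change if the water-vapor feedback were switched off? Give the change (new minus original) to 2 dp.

Original: g = 0.5318, ΔT = 2.3/(1−0.5318) = 4.9124 °C.
Without water-vapor: g' = -0.0382, ΔT' = 2.3/(1+0.0382) = 2.2154 °C.
Change = 2.2154 − 4.9124 = -2.70 °C.

-2.70 °C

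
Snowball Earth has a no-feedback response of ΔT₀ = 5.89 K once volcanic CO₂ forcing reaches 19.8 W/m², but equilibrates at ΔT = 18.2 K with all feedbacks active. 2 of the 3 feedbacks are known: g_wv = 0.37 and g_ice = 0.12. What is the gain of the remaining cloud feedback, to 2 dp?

0.19

Amplification A = ΔT/ΔT₀ = 18.2/5.89 = 3.09.
Total gain g = 1 − 1/A = 1 − 1/3.09 = 0.6764.
Known gains sum to 0.37 + 0.12 = 0.49.
g_cld = 0.6764 − 0.49 = 0.19.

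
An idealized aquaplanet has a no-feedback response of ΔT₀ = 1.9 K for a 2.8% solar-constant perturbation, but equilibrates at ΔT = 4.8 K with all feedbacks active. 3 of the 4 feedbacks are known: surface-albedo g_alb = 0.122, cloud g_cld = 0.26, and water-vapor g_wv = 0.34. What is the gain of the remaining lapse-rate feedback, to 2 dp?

-0.12

Amplification A = ΔT/ΔT₀ = 4.8/1.9 = 2.526.
Total gain g = 1 − 1/A = 1 − 1/2.526 = 0.6041.
Known gains sum to 0.122 + 0.26 + 0.34 = 0.722.
g_lr = 0.6041 − 0.722 = -0.12.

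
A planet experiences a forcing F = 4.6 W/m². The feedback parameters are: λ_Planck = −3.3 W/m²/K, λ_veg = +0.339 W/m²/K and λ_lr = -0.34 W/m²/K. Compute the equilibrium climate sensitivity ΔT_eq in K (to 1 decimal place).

Net feedback parameter λ = (−3.3) + (+0.339) + (-0.34) = -3.301 W/m²/K.
ΔT = −F/λ = −4.6/(-3.301) = 1.4 K.

1.4 K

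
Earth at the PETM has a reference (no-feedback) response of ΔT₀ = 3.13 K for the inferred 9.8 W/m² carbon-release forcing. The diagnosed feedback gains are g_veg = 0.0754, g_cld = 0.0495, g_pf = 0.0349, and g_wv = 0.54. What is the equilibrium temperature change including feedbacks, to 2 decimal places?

10.43 K

Total gain g = 0.0754 + 0.0495 + 0.0349 + 0.54 = 0.6998.
Amplification A = 1/(1 − 0.6998) = 3.331.
ΔT = 3.13 × 3.331 = 10.43 K.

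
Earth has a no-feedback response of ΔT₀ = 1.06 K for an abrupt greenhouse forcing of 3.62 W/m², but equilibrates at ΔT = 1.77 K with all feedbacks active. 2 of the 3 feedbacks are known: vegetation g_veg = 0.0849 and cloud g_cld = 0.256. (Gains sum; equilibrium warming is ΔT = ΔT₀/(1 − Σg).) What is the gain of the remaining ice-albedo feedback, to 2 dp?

Amplification A = ΔT/ΔT₀ = 1.77/1.06 = 1.67.
Total gain g = 1 − 1/A = 1 − 1/1.67 = 0.4012.
Known gains sum to 0.0849 + 0.256 = 0.3409.
g_ice = 0.4012 − 0.3409 = 0.06.

0.06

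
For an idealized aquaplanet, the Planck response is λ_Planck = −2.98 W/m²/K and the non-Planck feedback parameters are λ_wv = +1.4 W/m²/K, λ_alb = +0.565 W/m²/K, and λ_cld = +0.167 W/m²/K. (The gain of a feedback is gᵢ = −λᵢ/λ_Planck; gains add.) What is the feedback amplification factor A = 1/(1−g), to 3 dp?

3.514

Convert to gains: g_wv = 1.4/2.98 = 0.4698; g_alb = 0.565/2.98 = 0.1896; g_cld = 0.167/2.98 = 0.05604.
Total gain g = 0.71544.
A = 1/(1 − 0.71544) = 3.514.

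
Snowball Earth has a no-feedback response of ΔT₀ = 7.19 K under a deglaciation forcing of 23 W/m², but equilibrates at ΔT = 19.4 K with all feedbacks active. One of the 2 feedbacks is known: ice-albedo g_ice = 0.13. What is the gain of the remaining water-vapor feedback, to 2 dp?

Amplification A = ΔT/ΔT₀ = 19.4/7.19 = 2.698.
Total gain g = 1 − 1/A = 1 − 1/2.698 = 0.6294.
The known gain is 0.13.
g_wv = 0.6294 − 0.13 = 0.50.

0.50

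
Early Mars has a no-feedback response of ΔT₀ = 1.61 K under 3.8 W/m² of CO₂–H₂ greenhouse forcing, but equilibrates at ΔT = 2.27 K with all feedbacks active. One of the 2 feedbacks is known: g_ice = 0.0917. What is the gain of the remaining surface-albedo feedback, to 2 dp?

0.20

Amplification A = ΔT/ΔT₀ = 2.27/1.61 = 1.41.
Total gain g = 1 − 1/A = 1 − 1/1.41 = 0.2908.
The known gain is 0.0917.
g_alb = 0.2908 − 0.0917 = 0.20.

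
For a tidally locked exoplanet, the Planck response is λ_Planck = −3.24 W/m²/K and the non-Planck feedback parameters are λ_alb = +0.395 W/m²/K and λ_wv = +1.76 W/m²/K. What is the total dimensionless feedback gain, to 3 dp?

0.665

Convert to gains: g_alb = 0.395/3.24 = 0.1219; g_wv = 1.76/3.24 = 0.5432.
Total gain g = 0.6651.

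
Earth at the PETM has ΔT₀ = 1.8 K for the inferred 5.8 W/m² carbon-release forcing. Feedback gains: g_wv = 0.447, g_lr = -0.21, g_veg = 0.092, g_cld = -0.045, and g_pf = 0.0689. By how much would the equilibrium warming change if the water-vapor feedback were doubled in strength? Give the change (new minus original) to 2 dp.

6.21 K

Original: g = 0.3529, ΔT = 1.8/(1−0.3529) = 2.7816 K.
With doubled water-vapor: g' = 0.7999, ΔT' = 1.8/(1−0.7999) = 8.9955 K.
Change = 8.9955 − 2.7816 = 6.21 K.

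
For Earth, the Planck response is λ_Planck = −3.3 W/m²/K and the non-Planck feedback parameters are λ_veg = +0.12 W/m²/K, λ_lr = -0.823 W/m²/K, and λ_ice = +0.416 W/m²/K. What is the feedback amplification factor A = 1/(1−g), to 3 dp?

Convert to gains: g_veg = 0.12/3.3 = 0.03636; g_lr = -0.823/3.3 = -0.2494; g_ice = 0.416/3.3 = 0.1261.
Total gain g = -0.08694.
A = 1/(1 + 0.08694) = 0.920.

0.920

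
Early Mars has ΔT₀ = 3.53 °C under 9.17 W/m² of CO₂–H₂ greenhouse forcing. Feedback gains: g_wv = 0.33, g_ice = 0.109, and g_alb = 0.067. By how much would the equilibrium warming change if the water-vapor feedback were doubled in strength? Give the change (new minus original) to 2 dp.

Original: g = 0.506, ΔT = 3.53/(1−0.506) = 7.1457 °C.
With doubled water-vapor: g' = 0.836, ΔT' = 3.53/(1−0.836) = 21.5244 °C.
Change = 21.5244 − 7.1457 = 14.38 °C.

14.38 °C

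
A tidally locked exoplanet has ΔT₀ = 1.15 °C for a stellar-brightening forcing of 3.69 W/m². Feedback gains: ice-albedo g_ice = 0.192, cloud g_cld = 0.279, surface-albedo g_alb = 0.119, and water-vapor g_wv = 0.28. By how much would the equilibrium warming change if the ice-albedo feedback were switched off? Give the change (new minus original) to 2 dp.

-5.27 °C

Original: g = 0.87, ΔT = 1.15/(1−0.87) = 8.8462 °C.
Without ice-albedo: g' = 0.678, ΔT' = 1.15/(1−0.678) = 3.5714 °C.
Change = 3.5714 − 8.8462 = -5.27 °C.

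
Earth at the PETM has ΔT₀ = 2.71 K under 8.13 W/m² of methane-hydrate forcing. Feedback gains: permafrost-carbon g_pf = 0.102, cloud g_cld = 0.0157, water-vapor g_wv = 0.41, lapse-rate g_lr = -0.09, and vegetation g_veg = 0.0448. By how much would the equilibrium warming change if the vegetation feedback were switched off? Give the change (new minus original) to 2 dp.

Original: g = 0.4825, ΔT = 2.71/(1−0.4825) = 5.2367 K.
Without vegetation: g' = 0.4377, ΔT' = 2.71/(1−0.4377) = 4.8195 K.
Change = 4.8195 − 5.2367 = -0.42 K.

-0.42 K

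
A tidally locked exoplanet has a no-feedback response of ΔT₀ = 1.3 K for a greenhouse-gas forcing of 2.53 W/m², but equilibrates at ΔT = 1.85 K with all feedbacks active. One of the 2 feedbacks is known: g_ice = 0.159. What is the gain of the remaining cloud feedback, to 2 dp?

0.14

Amplification A = ΔT/ΔT₀ = 1.85/1.3 = 1.423.
Total gain g = 1 − 1/A = 1 − 1/1.423 = 0.2973.
The known gain is 0.159.
g_cld = 0.2973 − 0.159 = 0.14.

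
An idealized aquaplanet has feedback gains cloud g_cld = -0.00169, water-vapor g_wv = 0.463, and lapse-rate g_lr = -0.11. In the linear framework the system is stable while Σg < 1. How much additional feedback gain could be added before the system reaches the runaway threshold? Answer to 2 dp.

Current total gain = -0.00169 + 0.463 − 0.11 = 0.35131.
Margin to runaway = 1 − 0.35131 = 0.65.

0.65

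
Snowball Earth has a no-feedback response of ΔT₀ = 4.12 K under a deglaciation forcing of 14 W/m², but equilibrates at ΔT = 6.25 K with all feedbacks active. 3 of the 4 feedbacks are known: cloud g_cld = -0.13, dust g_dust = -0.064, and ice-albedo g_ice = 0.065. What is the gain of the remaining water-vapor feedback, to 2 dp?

0.47

Amplification A = ΔT/ΔT₀ = 6.25/4.12 = 1.517.
Total gain g = 1 − 1/A = 1 − 1/1.517 = 0.3408.
Known gains sum to -0.13 − 0.064 + 0.065 = -0.129.
g_wv = 0.3408 + 0.129 = 0.47.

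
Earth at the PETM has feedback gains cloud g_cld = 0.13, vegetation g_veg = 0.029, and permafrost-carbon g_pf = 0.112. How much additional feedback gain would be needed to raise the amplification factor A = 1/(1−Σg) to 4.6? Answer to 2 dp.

Current total gain = 0.271.
Target gain for A = 4.6: g* = 1 − 1/4.6 = 0.7826.
Additional gain needed = 0.7826 − 0.271 = 0.51.

0.51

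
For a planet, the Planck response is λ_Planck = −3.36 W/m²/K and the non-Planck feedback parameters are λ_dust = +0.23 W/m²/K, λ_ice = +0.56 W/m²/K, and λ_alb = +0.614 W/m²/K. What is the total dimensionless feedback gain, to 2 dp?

Convert to gains: g_dust = 0.23/3.36 = 0.06845; g_ice = 0.56/3.36 = 0.1667; g_alb = 0.614/3.36 = 0.1827.
Total gain g = 0.41785.

0.42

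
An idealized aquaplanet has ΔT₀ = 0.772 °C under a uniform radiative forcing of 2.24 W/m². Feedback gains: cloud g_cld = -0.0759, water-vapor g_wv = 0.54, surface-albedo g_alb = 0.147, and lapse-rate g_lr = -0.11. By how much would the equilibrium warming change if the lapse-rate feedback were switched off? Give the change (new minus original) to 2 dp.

Original: g = 0.5011, ΔT = 0.772/(1−0.5011) = 1.5474 °C.
Without lapse-rate: g' = 0.6111, ΔT' = 0.772/(1−0.6111) = 1.9851 °C.
Change = 1.9851 − 1.5474 = 0.44 °C.

0.44 °C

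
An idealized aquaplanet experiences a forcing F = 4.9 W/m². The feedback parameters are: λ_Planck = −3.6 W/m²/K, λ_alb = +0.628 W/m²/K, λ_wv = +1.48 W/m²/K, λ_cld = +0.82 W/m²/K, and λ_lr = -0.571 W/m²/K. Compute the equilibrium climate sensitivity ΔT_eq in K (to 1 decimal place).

Net feedback parameter λ = (−3.6) + (+0.628) + (+1.48) + (+0.82) + (-0.571) = -1.243 W/m²/K.
ΔT = −F/λ = −4.9/(-1.243) = 3.9 K.

3.9 K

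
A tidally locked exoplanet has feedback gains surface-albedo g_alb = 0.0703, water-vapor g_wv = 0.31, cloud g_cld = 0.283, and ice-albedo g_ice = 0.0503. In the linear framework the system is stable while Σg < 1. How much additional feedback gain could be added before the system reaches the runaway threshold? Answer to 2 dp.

Current total gain = 0.0703 + 0.31 + 0.283 + 0.0503 = 0.7136.
Margin to runaway = 1 − 0.7136 = 0.29.

0.29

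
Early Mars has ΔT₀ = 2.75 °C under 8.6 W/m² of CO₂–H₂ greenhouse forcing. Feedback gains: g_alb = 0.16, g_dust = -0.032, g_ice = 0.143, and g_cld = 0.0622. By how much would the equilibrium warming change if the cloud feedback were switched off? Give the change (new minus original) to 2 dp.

Original: g = 0.3332, ΔT = 2.75/(1−0.3332) = 4.1242 °C.
Without cloud: g' = 0.271, ΔT' = 2.75/(1−0.271) = 3.7723 °C.
Change = 3.7723 − 4.1242 = -0.35 °C.

-0.35 °C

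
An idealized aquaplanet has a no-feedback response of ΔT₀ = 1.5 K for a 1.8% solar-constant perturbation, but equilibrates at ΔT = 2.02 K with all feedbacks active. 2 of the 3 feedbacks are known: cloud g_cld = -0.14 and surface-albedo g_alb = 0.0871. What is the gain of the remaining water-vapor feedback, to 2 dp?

0.31

Amplification A = ΔT/ΔT₀ = 2.02/1.5 = 1.347.
Total gain g = 1 − 1/A = 1 − 1/1.347 = 0.2576.
Known gains sum to -0.14 + 0.0871 = -0.0529.
g_wv = 0.2576 + 0.0529 = 0.31.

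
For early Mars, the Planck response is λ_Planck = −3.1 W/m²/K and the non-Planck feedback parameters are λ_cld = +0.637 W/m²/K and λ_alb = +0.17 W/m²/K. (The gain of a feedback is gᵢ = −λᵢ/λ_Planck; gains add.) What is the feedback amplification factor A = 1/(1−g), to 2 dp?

1.35

Convert to gains: g_cld = 0.637/3.1 = 0.2055; g_alb = 0.17/3.1 = 0.05484.
Total gain g = 0.26034.
A = 1/(1 − 0.26034) = 1.35.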